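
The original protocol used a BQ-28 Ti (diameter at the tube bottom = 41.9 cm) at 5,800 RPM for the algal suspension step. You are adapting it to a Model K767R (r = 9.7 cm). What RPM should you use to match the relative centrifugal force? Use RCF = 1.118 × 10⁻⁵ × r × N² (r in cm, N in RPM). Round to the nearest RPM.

Original rotor: r = 41.9 / 2 = 20.95 cm
RCF = 1.118 × 10⁻⁵ × r × N²
RCF_original = 1.118 × 10⁻⁵ × 20.95 × (5800)² = 1.118 × 10⁻⁵ × 20.95 × 33,640,000 ≈ 7,879.2 × g
7,879.2 = 1.118 × 10⁻⁵ × 9.7 × N²
N² = 7,879.2 / (10.8446 × 10⁻⁵) = 72,655,515
N ≈ √72,655,515 ≈ 8,523.8

≈ 8524 RPM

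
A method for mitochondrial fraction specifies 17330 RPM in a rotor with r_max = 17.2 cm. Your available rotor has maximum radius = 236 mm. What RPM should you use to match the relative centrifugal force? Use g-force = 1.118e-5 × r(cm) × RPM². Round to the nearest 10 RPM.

≈ 14790 RPM

RCF_original = 1.118 × 10⁻⁵ × 17.2 × (17330)² = 1.118 × 10⁻⁵ × 17.2 × 300,328,900 ≈ 57,752 × g
Your rotor: r = 236 mm = 23.6 cm
57,752 = 1.118 × 10⁻⁵ × 23.6 × N²
N² = 57,752 / (26.3848 × 10⁻⁵) = 218,883,600
N ≈ √218,883,600 ≈ 14,794.7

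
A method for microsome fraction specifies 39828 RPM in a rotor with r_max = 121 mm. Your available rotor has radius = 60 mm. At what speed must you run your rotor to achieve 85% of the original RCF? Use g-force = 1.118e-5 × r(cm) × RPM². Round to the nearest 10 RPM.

Original rotor: r = 121 mm = 12.1 cm
RCF_original = 1.118 × 10⁻⁵ × 12.1 × (39828)² = 1.118 × 10⁻⁵ × 12.1 × 1,586,269,584 ≈ 214,587.4 × g
Target RCF = 0.85 × 214,587.4 ≈ 182,399.3 × g
Your rotor: r = 60 mm = 6.0 cm
182,399.3 = 1.118 × 10⁻⁵ × 6 × N²
N² = 182,399.3 / (6.708 × 10⁻⁵) = 2,719,130,888
N ≈ √2,719,130,888 ≈ 52,145.3

52150 RPM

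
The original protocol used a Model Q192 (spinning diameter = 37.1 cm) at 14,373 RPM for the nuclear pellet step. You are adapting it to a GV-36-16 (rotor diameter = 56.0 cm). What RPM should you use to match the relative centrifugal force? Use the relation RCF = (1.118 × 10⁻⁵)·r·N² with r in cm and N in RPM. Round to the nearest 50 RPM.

Original rotor: r = 37.1 / 2 = 18.55 cm
RCF_original = 1.118 × 10⁻⁵ × 18.55 × (14373)² = 1.118 × 10⁻⁵ × 18.55 × 206,583,129 ≈ 42,843.1 × g
Your rotor: r = 56.0 / 2 = 28 cm
42,843.1 = 1.118 × 10⁻⁵ × 28 × N²
N² = 42,843.1 / (31.304 × 10⁻⁵) = 136,861,423
N ≈ √136,861,423 ≈ 11,698.8

≈ 11700 RPM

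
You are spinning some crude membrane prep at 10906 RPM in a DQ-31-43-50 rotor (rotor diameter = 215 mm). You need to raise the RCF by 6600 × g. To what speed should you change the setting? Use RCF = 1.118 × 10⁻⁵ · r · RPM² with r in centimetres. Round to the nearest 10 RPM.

r = 215 mm / 2 = 107.5 mm = 10.75 cm
Current RCF = 1.118 × 10⁻⁵ × 10.75 × (10906)² = 1.118 × 10⁻⁵ × 10.75 × 118,940,836 ≈ 14,294.9 × g
Target RCF = 14,294.9 + 6,600 = 20,894.9 × g
N² = 20,894.9 / (12.0185 × 10⁻⁵) = 173,856,138
N ≈ √173,856,138 ≈ 13,185.5

N₂ ≈ 13190 RPM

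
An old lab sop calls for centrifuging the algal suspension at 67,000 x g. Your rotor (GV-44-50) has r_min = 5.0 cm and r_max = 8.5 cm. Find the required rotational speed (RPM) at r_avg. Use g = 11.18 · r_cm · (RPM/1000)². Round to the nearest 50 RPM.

r_avg = (5.0 + 8.5) / 2 = 6.75 cm
67,000 = 11.18 × 6.75 × (N/1000)²
(N/1000)² = 67,000 / 75.465 = 887.8288
N = 1000 × √887.8288 ≈ 29,796.5

N ≈ 29800 RPM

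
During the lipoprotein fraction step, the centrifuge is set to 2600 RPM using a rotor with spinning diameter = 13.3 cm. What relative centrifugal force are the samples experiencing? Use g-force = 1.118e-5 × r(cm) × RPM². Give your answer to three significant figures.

503 ×g

r = 13.3 / 2 = 6.65 cm
RCF = 1.118 × 10⁻⁵ × r × N²
RCF = 1.118 × 10⁻⁵ × 6.65 × (2600)² = 1.118 × 10⁻⁵ × 6.65 × 6,760,000 ≈ 502.6 × g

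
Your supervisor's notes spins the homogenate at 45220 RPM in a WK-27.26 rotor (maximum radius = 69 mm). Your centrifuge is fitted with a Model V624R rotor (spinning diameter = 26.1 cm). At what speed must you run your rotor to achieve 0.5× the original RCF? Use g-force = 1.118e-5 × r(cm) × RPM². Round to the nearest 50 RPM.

Original rotor: r = 69 mm = 6.9 cm
RCF = 1.118 × 10⁻⁵ × r × N²
RCF_original = 1.118 × 10⁻⁵ × 6.9 × (45220)² = 1.118 × 10⁻⁵ × 6.9 × 2,044,848,400 ≈ 157,743.7 × g
Target RCF = 0.5 × 157,743.7 ≈ 78,871.9 × g
Your rotor: r = 26.1 / 2 = 13.05 cm
78,871.9 = 1.118 × 10⁻⁵ × 13.05 × N²
N² = 78,871.9 / (14.5899 × 10⁻⁵) = 540,592,465
N ≈ √540,592,465 ≈ 23,250.6

≈ 23250 RPM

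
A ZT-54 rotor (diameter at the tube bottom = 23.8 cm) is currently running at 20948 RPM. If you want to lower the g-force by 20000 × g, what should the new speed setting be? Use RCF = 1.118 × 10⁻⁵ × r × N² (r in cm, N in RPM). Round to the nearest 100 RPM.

17000 RPM

r = 23.8 / 2 = 11.9 cm
Current RCF = 1.118 × 10⁻⁵ × 11.9 × (20948)² = 1.118 × 10⁻⁵ × 11.9 × 438,818,704 ≈ 58,381.3 × g
Target RCF = 58,381.3 − 20,000 = 38,381.3 × g
N² = 38,381.3 / (13.3042 × 10⁻⁵) = 288,490,101
N ≈ √288,490,101 ≈ 16,985.0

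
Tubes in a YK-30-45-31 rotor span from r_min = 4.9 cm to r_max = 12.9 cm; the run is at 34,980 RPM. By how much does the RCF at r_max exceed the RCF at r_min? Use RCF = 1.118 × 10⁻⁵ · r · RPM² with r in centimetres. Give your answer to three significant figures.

RCF_max = 1.118 × 10⁻⁵ × 12.9 × (34980)² = 1.118 × 10⁻⁵ × 12.9 × 1,223,600,400 ≈ 176,470.1 × g
RCF_min = 1.118 × 10⁻⁵ × 4.9 × (34980)² = 1.118 × 10⁻⁵ × 4.9 × 1,223,600,400 ≈ 67,031.3 × g
ΔRCF = 176,470.1 − 67,031.3 = 109,438.8

≈ 109000 g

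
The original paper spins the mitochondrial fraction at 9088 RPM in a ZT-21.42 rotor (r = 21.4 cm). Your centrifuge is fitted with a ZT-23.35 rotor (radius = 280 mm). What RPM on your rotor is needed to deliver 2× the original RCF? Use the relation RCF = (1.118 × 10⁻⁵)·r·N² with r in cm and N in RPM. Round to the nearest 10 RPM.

RCF = 1.118 × 10⁻⁵ × r × N²
RCF_original = 1.118 × 10⁻⁵ × 21.4 × (9088)² = 1.118 × 10⁻⁵ × 21.4 × 82,591,744 ≈ 19,760.2 × g
Target RCF = 2 × 19,760.2 ≈ 39,520.4 × g
Your rotor: r = 280 mm = 28.0 cm
39,520.4 = 1.118 × 10⁻⁵ × 28 × N²
N² = 39,520.4 / (31.304 × 10⁻⁵) = 126,247,125
N ≈ √126,247,125 ≈ 11,236.0

11240 RPM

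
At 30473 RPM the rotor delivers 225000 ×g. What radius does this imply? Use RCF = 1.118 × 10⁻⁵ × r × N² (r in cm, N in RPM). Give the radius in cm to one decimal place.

≈ 21.7 cm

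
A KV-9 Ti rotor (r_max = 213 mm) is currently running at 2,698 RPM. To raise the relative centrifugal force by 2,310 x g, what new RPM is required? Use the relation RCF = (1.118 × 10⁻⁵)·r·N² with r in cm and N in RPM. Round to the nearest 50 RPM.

≈ 4100 RPM

r = 213 mm = 21.3 cm
Current RCF = 1.118 × 10⁻⁵ × 21.3 × (2698)² = 1.118 × 10⁻⁵ × 21.3 × 7,279,204 ≈ 1,733.4 × g
Target RCF = 1,733.4 + 2,310 = 4,043.4 × g
N² = 4,043.4 / (23.8134 × 10⁻⁵) = 16,979,516
N ≈ √16,979,516 ≈ 4,120.6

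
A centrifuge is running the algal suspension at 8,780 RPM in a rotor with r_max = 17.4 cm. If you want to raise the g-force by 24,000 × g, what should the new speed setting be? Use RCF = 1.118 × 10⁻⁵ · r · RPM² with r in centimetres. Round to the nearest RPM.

≈ 14158 RPM

Current RCF = 1.118 × 10⁻⁵ × 17.4 × (8780)² = 1.118 × 10⁻⁵ × 17.4 × 77,088,400 ≈ 14,996.2 × g
Target RCF = 14,996.2 + 24,000 = 38,996.2 × g
N² = 38,996.2 / (19.4532 × 10⁻⁵) = 200,461,621
N ≈ √200,461,621 ≈ 14,158.4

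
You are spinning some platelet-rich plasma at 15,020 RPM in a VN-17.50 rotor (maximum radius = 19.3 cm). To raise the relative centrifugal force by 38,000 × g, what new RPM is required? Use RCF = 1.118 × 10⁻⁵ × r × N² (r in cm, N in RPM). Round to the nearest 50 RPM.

Current RCF = 1.118 × 10⁻⁵ × 19.3 × (15020)² = 1.118 × 10⁻⁵ × 19.3 × 225,600,400 ≈ 48,678.7 × g
Target RCF = 48,678.7 + 38,000 = 86,678.7 × g
N² = 86,678.7 / (21.5774 × 10⁻⁵) = 401,710,586
N ≈ √401,710,586 ≈ 20,042.7

≈ 20050 RPM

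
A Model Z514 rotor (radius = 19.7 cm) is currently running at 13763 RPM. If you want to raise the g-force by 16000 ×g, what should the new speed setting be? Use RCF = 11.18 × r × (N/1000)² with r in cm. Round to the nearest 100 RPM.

Current RCF = 11.18 × 19.7 × (13.763)² = 11.18 × 19.7 × 189.420169 ≈ 41,719 × g
Target RCF = 41,719 + 16,000 = 57,719 × g
(N/1000)² = 57,719 / 220.246 = 262.0661
N = 1000 × √262.0661 ≈ 16,188.5

≈ 16200 RPM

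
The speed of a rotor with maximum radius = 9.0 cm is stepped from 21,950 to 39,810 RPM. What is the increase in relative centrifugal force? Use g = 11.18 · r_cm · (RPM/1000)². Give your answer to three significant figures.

111000 ×g

RCF₁ = 11.18 × 9 × (21.95)² = 11.18 × 9 × 481.8025 ≈ 48,479 × g
RCF₂ = 11.18 × 9 × (39.81)² = 11.18 × 9 × 1,584.8361 ≈ 159,466.2 × g
Increase = 159,466.2 − 48,479 = 110,987.2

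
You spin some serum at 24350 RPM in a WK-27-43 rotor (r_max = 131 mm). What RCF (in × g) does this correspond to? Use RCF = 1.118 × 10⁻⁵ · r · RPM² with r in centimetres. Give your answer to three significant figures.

r = 131 mm = 13.1 cm
RCF = 1.118 × 10⁻⁵ × r × N²
RCF = 1.118 × 10⁻⁵ × 13.1 × (24350)² = 1.118 × 10⁻⁵ × 13.1 × 592,922,500 ≈ 86,838.2 × g

RCF ≈ 86800 × g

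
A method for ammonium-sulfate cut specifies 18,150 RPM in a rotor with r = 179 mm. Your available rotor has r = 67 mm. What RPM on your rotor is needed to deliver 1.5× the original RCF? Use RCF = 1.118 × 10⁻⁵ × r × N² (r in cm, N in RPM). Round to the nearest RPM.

36334 RPM

Original rotor: r = 179 mm = 17.9 cm
RCF = 1.118 × 10⁻⁵ × r × N²
RCF_original = 1.118 × 10⁻⁵ × 17.9 × (18150)² = 1.118 × 10⁻⁵ × 17.9 × 329,422,500 ≈ 65,924.7 × g
Target RCF = 1.5 × 65,924.7 ≈ 98,887 × g
Your rotor: r = 67 mm = 6.7 cm
98,887 = 1.118 × 10⁻⁵ × 6.7 × N²
N² = 98,887 / (7.4906 × 10⁻⁵) = 1,320,147,919
N ≈ √1,320,147,919 ≈ 36,333.8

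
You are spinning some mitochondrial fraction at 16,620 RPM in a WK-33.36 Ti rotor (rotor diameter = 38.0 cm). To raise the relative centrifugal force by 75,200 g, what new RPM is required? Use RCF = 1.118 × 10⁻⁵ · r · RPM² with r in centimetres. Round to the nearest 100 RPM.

N₂ ≈ 25100 RPM

r = 38.0 / 2 = 19 cm
Current RCF = 1.118 × 10⁻⁵ × 19 × (16620)² = 1.118 × 10⁻⁵ × 19 × 276,224,400 ≈ 58,675.6 × g
Target RCF = 58,675.6 + 75,200 = 133,875.6 × g
N² = 133,875.6 / (21.242 × 10⁻⁵) = 630,240,090
N ≈ √630,240,090 ≈ 25,104.6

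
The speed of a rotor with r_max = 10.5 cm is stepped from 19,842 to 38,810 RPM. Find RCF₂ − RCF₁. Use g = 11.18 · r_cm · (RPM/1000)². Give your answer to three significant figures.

≈ 131000 × g

RCF₁ = 11.18 × 10.5 × (19.842)² = 11.18 × 10.5 × 393.704964 ≈ 46,217 × g
RCF₂ = 11.18 × 10.5 × (38.81)² = 11.18 × 10.5 × 1,506.2161 ≈ 176,814.7 × g
Increase = 176,814.7 − 46,217 = 130,597.7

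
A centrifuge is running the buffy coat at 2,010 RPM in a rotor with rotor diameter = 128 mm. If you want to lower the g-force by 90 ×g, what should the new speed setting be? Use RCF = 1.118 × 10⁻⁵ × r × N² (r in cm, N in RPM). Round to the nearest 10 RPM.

r = 128 mm / 2 = 64 mm = 6.4 cm
Current RCF = 1.118 × 10⁻⁵ × 6.4 × (2010)² = 1.118 × 10⁻⁵ × 6.4 × 4,040,100 ≈ 289.1 × g
Target RCF = 289.1 − 90 = 199.1 × g
N² = 199.1 / (7.1552 × 10⁻⁵) = 2,782,592
N ≈ √2,782,592 ≈ 1,668.1

1670 RPM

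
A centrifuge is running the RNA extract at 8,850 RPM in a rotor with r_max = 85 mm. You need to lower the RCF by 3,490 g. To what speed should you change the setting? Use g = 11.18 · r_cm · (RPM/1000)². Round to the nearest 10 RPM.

6450 RPM

r = 85 mm = 8.5 cm
Current RCF = 11.18 × 8.5 × (8.85)² = 11.18 × 8.5 × 78.3225 ≈ 7,443 × g
Target RCF = 7,443 − 3,490 = 3,953 × g
(N/1000)² = 3,953 / 95.03 = 41.59739
N = 1000 × √41.59739 ≈ 6,449.6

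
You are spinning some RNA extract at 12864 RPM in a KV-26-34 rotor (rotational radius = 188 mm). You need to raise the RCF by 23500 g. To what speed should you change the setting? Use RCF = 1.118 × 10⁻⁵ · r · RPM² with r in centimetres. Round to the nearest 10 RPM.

N₂ ≈ 16650 RPM

r = 188 mm = 18.8 cm
Current RCF = 1.118 × 10⁻⁵ × 18.8 × (12864)² = 1.118 × 10⁻⁵ × 18.8 × 165,482,496 ≈ 34,781.8 × g
Target RCF = 34,781.8 + 23,500 = 58,281.8 × g
N² = 58,281.8 / (21.0184 × 10⁻⁵) = 277,289,423
N ≈ √277,289,423 ≈ 16,652.0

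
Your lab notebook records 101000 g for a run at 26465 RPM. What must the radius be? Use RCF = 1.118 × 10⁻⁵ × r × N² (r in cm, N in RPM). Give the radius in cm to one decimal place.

101000 = 1.118 × 10⁻⁵ × r × (26465)²
r = 101000 / (1.118 × 10⁻⁵ × 700,396,225) = 101000 / 7830.43 ≈ 12.898 cm

12.9 cm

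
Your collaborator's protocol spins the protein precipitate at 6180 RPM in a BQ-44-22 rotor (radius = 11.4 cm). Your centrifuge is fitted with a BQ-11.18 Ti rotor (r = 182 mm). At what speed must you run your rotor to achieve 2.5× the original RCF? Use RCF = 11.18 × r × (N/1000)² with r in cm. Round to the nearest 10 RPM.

RCF_original = 11.18 × 11.4 × (6.18)² = 11.18 × 11.4 × 38.1924 ≈ 4,867.7 × g
Target RCF = 2.5 × 4,867.7 ≈ 12,169.2 × g
Your rotor: r = 182 mm = 18.2 cm
12,169.2 = 11.18 × 18.2 × (N/1000)²
(N/1000)² = 12,169.2 / 203.476 = 59.80656
N = 1000 × √59.80656 ≈ 7,733.5

≈ 7730 RPM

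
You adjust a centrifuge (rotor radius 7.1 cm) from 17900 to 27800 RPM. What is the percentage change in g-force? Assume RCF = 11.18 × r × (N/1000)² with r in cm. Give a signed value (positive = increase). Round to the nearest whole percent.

+141%

RCF ∝ N², so the ratio is (27800/17900)² = (1.553073)² = 2.4120.
Change = 2.4120 − 1 = +1.4120 → +141.2%.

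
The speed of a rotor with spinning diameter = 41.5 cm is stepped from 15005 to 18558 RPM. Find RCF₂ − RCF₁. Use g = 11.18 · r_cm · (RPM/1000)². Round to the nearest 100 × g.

≈ 27700 g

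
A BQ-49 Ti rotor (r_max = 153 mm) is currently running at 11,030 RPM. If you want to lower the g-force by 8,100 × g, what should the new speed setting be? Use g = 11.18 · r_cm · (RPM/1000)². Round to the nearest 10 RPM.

N₂ ≈ 8620 RPM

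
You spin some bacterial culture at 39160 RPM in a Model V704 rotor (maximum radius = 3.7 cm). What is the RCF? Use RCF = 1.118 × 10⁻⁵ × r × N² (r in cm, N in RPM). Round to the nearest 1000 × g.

RCF = 1.118 × 10⁻⁵ × 3.7 × (39160)² = 1.118 × 10⁻⁵ × 3.7 × 1,533,505,600 ≈ 63,435 × g

RCF ≈ 63000 x g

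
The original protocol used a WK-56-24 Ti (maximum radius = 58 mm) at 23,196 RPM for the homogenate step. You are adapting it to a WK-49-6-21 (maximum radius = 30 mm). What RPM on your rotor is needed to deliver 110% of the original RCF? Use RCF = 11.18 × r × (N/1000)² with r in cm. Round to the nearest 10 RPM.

≈ 33830 RPM

Original rotor: r = 58 mm = 5.8 cm
RCF_original = 11.18 × 5.8 × (23.196)² = 11.18 × 5.8 × 538.054416 ≈ 34,889.6 × g
Target RCF = 1.1 × 34,889.6 ≈ 38,378.6 × g
Your rotor: r = 30 mm = 3.0 cm
38,378.6 = 11.18 × 3 × (N/1000)²
(N/1000)² = 38,378.6 / 33.54 = 1144.264
N = 1000 × √1144.264 ≈ 33,827.0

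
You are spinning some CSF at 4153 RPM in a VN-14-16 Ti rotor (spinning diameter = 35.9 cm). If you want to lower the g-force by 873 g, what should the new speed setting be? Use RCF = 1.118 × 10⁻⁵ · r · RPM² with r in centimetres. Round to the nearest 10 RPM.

r = 35.9 / 2 = 17.95 cm
Current RCF = 1.118 × 10⁻⁵ × 17.95 × (4153)² = 1.118 × 10⁻⁵ × 17.95 × 17,247,409 ≈ 3,461.2 × g
Target RCF = 3,461.2 − 873 = 2,588.2 × g
N² = 2,588.2 / (20.0681 × 10⁻⁵) = 12,897,085
N ≈ √12,897,085 ≈ 3,591.3

≈ 3590 RPM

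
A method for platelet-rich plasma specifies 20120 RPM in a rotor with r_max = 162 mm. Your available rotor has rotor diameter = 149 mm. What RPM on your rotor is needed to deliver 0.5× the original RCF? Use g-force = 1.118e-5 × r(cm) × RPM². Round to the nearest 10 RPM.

20980 RPM

Original rotor: r = 162 mm = 16.2 cm
RCF_original = 1.118 × 10⁻⁵ × 16.2 × (20120)² = 1.118 × 10⁻⁵ × 16.2 × 404,814,400 ≈ 73,318.4 × g
Target RCF = 0.5 × 73,318.4 ≈ 36,659.2 × g
Your rotor: r = 149 mm / 2 = 74.5 mm = 7.45 cm
36,659.2 = 1.118 × 10⁻⁵ × 7.45 × N²
N² = 36,659.2 / (8.3291 × 10⁻⁵) = 440,133,988
N ≈ √440,133,988 ≈ 20,979.4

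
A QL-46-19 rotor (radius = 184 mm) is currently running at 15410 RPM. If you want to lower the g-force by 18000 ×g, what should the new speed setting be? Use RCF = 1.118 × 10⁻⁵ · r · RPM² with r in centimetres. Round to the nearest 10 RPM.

r = 184 mm = 18.4 cm
Current RCF = 1.118 × 10⁻⁵ × 18.4 × (15410)² = 1.118 × 10⁻⁵ × 18.4 × 237,468,100 ≈ 48,850 × g
Target RCF = 48,850 − 18,000 = 30,850 × g
N² = 30,850 / (20.5712 × 10⁻⁵) = 149,966,944
N ≈ √149,966,944 ≈ 12,246.1

≈ 12250 RPM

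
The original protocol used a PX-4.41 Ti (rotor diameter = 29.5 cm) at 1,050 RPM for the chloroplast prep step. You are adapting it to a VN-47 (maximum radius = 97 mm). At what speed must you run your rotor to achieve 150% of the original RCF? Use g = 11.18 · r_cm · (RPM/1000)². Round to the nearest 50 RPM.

≈ 1600 RPM

Original rotor: r = 29.5 / 2 = 14.75 cm
RCF_original = 11.18 × 14.75 × (1.05)² = 11.18 × 14.75 × 1.1025 ≈ 181.8 × g
Target RCF = 1.5 × 181.8 ≈ 272.7 × g
Your rotor: r = 97 mm = 9.7 cm
272.7 = 11.18 × 9.7 × (N/1000)²
(N/1000)² = 272.7 / 108.446 = 2.514616
N = 1000 × √2.514616 ≈ 1,585.8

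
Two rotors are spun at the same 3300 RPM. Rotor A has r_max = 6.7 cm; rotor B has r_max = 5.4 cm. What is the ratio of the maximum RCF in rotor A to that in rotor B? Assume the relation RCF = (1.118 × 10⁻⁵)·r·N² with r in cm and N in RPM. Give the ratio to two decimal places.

1.24

At fixed N, RCF ∝ r, so RCF_A/RCF_B = r_A/r_B = 6.7 / 5.4 = 1.2407.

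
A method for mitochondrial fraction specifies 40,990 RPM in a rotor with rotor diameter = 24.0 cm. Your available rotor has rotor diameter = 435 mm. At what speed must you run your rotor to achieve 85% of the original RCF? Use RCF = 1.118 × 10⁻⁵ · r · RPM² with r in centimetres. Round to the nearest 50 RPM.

28050 RPM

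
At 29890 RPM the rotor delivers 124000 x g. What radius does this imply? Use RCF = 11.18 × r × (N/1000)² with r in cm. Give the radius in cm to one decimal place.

124000 = 11.18 × r × (29.89)²
r = 124000 / (11.18 × 893.4121) = 124000 / 9988.347 ≈ 12.414 cm

r ≈ 12.4 cm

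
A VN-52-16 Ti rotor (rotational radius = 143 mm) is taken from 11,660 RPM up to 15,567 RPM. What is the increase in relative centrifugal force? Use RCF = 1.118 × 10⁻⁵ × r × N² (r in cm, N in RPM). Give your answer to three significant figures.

r = 143 mm = 14.3 cm
RCF₁ = 1.118 × 10⁻⁵ × 14.3 × (11660)² = 1.118 × 10⁻⁵ × 14.3 × 135,955,600 ≈ 21,735.8 × g
RCF₂ = 1.118 × 10⁻⁵ × 14.3 × (15567)² = 1.118 × 10⁻⁵ × 14.3 × 242,331,489 ≈ 38,742.5 × g
Increase = 38,742.5 − 21,735.8 = 17,006.7

17000 × g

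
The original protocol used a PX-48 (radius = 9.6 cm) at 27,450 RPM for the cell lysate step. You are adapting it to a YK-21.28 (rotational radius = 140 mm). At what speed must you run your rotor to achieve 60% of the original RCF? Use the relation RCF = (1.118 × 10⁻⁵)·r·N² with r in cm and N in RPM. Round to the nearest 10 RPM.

RCF = 1.118 × 10⁻⁵ × r × N²
RCF_original = 1.118 × 10⁻⁵ × 9.6 × (27450)² = 1.118 × 10⁻⁵ × 9.6 × 753,502,500 ≈ 80,871.9 × g
Target RCF = 0.6 × 80,871.9 ≈ 48,523.1 × g
Your rotor: r = 140 mm = 14.0 cm
48,523.1 = 1.118 × 10⁻⁵ × 14 × N²
N² = 48,523.1 / (15.652 × 10⁻⁵) = 310,012,139
N ≈ √310,012,139 ≈ 17,607.2

≈ 17610 RPM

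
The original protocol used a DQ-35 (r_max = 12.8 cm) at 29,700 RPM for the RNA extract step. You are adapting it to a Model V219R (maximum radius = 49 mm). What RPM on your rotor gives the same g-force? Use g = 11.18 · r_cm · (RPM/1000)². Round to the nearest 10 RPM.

RCF_original = 11.18 × 12.8 × (29.7)² = 11.18 × 12.8 × 882.09 ≈ 126,230.6 × g
Your rotor: r = 49 mm = 4.9 cm
126,230.6 = 11.18 × 4.9 × (N/1000)²
(N/1000)² = 126,230.6 / 54.782 = 2304.235
N = 1000 × √2304.235 ≈ 48,002.4

48000 RPM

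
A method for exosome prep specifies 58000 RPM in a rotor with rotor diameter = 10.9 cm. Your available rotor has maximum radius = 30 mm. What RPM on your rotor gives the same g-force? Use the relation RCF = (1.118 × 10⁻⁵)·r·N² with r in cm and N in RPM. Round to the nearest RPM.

Original rotor: r = 10.9 / 2 = 5.45 cm
RCF = 1.118 × 10⁻⁵ × r × N²
RCF_original = 1.118 × 10⁻⁵ × 5.45 × (58000)² = 1.118 × 10⁻⁵ × 5.45 × 3,364,000,000 ≈ 204,971.9 × g
Your rotor: r = 30 mm = 3.0 cm
204,971.9 = 1.118 × 10⁻⁵ × 3 × N²
N² = 204,971.9 / (3.354 × 10⁻⁵) = 6,111,267,144
N ≈ √6,111,267,144 ≈ 78,174.6

78175 RPM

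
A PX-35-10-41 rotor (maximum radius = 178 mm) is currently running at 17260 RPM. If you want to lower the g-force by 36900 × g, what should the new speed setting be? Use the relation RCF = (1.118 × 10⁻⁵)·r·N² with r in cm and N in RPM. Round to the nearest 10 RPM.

10610 RPM

r = 178 mm = 17.8 cm
Current RCF = 1.118 × 10⁻⁵ × 17.8 × (17260)² = 1.118 × 10⁻⁵ × 17.8 × 297,907,600 ≈ 59,284.8 × g
Target RCF = 59,284.8 − 36,900 = 22,384.8 × g
N² = 22,384.8 / (19.9004 × 10⁻⁵) = 112,484,171
N ≈ √112,484,171 ≈ 10,605.9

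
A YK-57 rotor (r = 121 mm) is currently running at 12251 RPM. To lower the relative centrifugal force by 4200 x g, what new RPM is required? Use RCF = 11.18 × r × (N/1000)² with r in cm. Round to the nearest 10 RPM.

r = 121 mm = 12.1 cm
Current RCF = 11.18 × 12.1 × (12.251)² = 11.18 × 12.1 × 150.087001 ≈ 20,303.5 × g
Target RCF = 20,303.5 − 4,200 = 16,103.5 × g
(N/1000)² = 16,103.5 / 135.278 = 119.0401
N = 1000 × √119.0401 ≈ 10,910.5

≈ 10910 RPM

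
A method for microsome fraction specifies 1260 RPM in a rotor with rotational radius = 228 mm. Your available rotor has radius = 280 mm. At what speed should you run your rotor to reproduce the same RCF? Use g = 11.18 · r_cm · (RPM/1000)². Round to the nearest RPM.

Original rotor: r = 228 mm = 22.8 cm
RCF = 11.18 × r × (N/1000)²
RCF_original = 11.18 × 22.8 × (1.26)² = 11.18 × 22.8 × 1.5876 ≈ 404.7 × g
Your rotor: r = 280 mm = 28.0 cm
404.7 = 11.18 × 28 × (N/1000)²
(N/1000)² = 404.7 / 313.04 = 1.292806
N = 1000 × √1.292806 ≈ 1,137.0

1137 RPM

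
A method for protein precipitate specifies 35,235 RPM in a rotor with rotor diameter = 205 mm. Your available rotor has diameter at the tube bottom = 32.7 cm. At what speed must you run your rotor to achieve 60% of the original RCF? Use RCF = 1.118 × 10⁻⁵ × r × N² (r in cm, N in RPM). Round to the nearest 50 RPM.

21600 RPM

Original rotor: r = 205 mm / 2 = 102.5 mm = 10.25 cm
RCF = 1.118 × 10⁻⁵ × r × N²
RCF_original = 1.118 × 10⁻⁵ × 10.25 × (35235)² = 1.118 × 10⁻⁵ × 10.25 × 1,241,505,225 ≈ 142,270.3 × g
Target RCF = 0.6 × 142,270.3 ≈ 85,362.2 × g
Your rotor: r = 32.7 / 2 = 16.35 cm
85,362.2 = 1.118 × 10⁻⁵ × 16.35 × N²
N² = 85,362.2 / (18.2793 × 10⁻⁵) = 466,988,342
N ≈ √466,988,342 ≈ 21,609.9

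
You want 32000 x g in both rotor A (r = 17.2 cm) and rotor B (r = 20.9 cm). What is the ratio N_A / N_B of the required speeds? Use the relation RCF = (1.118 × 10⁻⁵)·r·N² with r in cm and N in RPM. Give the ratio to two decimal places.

At fixed RCF, N ∝ 1/√r, so N_A/N_B = √(r_B/r_A) = √(20.9/17.2) = √1.215116 = 1.1023.

1.10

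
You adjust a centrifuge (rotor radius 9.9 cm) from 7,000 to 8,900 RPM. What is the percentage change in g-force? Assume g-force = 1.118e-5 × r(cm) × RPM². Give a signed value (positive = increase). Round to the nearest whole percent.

RCF ∝ N², so the ratio is (8900/7000)² = (1.271429)² = 1.6165.
Change = 1.6165 − 1 = +0.6165 → +61.7%.

+62%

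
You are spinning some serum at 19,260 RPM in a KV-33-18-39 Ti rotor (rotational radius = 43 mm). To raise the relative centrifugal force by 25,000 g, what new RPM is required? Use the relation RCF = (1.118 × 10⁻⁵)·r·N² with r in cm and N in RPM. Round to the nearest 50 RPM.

N₂ ≈ 29850 RPM

r = 43 mm = 4.3 cm
Current RCF = 1.118 × 10⁻⁵ × 4.3 × (19260)² = 1.118 × 10⁻⁵ × 4.3 × 370,947,600 ≈ 17,832.9 × g
Target RCF = 17,832.9 + 25,000 = 42,832.9 × g
N² = 42,832.9 / (4.8074 × 10⁻⁵) = 890,978,491
N ≈ √890,978,491 ≈ 29,849.3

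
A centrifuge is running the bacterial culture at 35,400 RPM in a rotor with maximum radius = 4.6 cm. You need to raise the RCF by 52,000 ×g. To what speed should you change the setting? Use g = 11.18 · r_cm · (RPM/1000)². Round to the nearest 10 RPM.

47580 RPM

Current RCF = 11.18 × 4.6 × (35.4)² = 11.18 × 4.6 × 1,253.16 ≈ 64,447.5 × g
Target RCF = 64,447.5 + 52,000 = 116,447.5 × g
(N/1000)² = 116,447.5 / 51.428 = 2264.282
N = 1000 × √2264.282 ≈ 47,584.5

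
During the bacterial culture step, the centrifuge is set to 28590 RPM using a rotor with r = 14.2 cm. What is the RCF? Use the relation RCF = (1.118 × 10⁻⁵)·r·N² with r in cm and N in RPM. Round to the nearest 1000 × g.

130000 ×g

RCF = 1.118 × 10⁻⁵ × r × N²
RCF = 1.118 × 10⁻⁵ × 14.2 × (28590)² = 1.118 × 10⁻⁵ × 14.2 × 817,388,100 ≈ 129,765.3 × g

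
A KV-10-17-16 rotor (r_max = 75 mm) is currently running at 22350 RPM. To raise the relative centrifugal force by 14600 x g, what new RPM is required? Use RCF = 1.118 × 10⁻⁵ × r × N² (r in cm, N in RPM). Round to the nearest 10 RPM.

r = 75 mm = 7.5 cm
Current RCF = 1.118 × 10⁻⁵ × 7.5 × (22350)² = 1.118 × 10⁻⁵ × 7.5 × 499,522,500 ≈ 41,885 × g
Target RCF = 41,885 + 14,600 = 56,485 × g
N² = 56,485 / (8.385 × 10⁻⁵) = 673,643,411
N ≈ √673,643,411 ≈ 25,954.6

25950 RPM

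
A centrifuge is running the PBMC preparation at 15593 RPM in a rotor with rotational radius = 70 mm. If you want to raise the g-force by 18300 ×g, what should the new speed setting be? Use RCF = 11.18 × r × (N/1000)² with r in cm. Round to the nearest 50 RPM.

r = 70 mm = 7.0 cm
Current RCF = 11.18 × 7 × (15.593)² = 11.18 × 7 × 243.141649 ≈ 19,028.3 × g
Target RCF = 19,028.3 + 18,300 = 37,328.3 × g
(N/1000)² = 37,328.3 / 78.26 = 476.978
N = 1000 × √476.978 ≈ 21,839.8

21850 RPM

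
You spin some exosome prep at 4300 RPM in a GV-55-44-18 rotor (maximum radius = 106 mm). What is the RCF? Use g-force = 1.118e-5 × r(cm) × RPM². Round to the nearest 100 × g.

≈ 2200 x g

r = 106 mm = 10.6 cm
RCF = 1.118 × 10⁻⁵ × r × N²
RCF = 1.118 × 10⁻⁵ × 10.6 × (4300)² = 1.118 × 10⁻⁵ × 10.6 × 18,490,000 ≈ 2,191.2 × g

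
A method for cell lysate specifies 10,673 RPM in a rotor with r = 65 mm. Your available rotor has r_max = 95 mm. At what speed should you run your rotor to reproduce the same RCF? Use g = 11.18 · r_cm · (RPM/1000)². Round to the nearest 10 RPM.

Original rotor: r = 65 mm = 6.5 cm
RCF_original = 11.18 × 6.5 × (10.673)² = 11.18 × 6.5 × 113.912929 ≈ 8,278.1 × g
Your rotor: r = 95 mm = 9.5 cm
8,278.1 = 11.18 × 9.5 × (N/1000)²
(N/1000)² = 8,278.1 / 106.21 = 77.94087
N = 1000 × √77.94087 ≈ 8,828.4

8830 RPM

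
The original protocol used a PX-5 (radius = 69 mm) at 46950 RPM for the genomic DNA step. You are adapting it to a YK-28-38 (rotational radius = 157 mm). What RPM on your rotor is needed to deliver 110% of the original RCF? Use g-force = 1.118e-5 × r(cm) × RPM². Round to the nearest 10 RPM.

Original rotor: r = 69 mm = 6.9 cm
RCF_original = 1.118 × 10⁻⁵ × 6.9 × (46950)² = 1.118 × 10⁻⁵ × 6.9 × 2,204,302,500 ≈ 170,044.3 × g
Target RCF = 1.1 × 170,044.3 ≈ 187,048.7 × g
Your rotor: r = 157 mm = 15.7 cm
187,048.7 = 1.118 × 10⁻⁵ × 15.7 × N²
N² = 187,048.7 / (17.5526 × 10⁻⁵) = 1,065,646,685
N ≈ √1,065,646,685 ≈ 32,644.2

≈ 32640 RPM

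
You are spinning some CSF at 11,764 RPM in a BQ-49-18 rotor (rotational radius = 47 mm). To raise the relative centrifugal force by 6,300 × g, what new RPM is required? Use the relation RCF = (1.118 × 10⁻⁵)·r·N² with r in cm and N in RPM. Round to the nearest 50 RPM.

r = 47 mm = 4.7 cm
Current RCF = 1.118 × 10⁻⁵ × 4.7 × (11764)² = 1.118 × 10⁻⁵ × 4.7 × 138,391,696 ≈ 7,271.9 × g
Target RCF = 7,271.9 + 6,300 = 13,571.9 × g
N² = 13,571.9 / (5.2546 × 10⁻⁵) = 258,286,073
N ≈ √258,286,073 ≈ 16,071.3

N₂ ≈ 16050 RPM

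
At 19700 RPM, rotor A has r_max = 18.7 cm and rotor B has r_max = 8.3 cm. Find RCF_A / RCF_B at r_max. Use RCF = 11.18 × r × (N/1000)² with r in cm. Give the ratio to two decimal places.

At fixed N, RCF ∝ r, so RCF_A/RCF_B = r_A/r_B = 18.7 / 8.3 = 2.2530.

2.25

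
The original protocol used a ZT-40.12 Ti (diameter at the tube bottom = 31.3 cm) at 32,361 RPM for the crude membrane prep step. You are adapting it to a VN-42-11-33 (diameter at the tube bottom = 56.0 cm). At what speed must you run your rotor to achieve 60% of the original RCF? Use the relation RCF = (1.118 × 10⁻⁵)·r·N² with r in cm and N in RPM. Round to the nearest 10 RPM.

≈ 18740 RPM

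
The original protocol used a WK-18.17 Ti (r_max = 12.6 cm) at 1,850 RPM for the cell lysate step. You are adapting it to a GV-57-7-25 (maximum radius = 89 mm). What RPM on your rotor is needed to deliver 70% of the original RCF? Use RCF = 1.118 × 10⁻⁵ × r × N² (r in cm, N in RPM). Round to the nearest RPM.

RCF_original = 1.118 × 10⁻⁵ × 12.6 × (1850)² = 1.118 × 10⁻⁵ × 12.6 × 3,422,500 ≈ 482.1 × g
Target RCF = 0.7 × 482.1 ≈ 337.5 × g
Your rotor: r = 89 mm = 8.9 cm
337.5 = 1.118 × 10⁻⁵ × 8.9 × N²
N² = 337.5 / (9.9502 × 10⁻⁵) = 3,391,892
N ≈ √3,391,892 ≈ 1,841.7

1842 RPM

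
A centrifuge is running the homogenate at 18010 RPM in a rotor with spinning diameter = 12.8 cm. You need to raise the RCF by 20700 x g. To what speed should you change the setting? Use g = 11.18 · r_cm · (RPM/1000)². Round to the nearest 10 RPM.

≈ 24770 RPM

r = 12.8 / 2 = 6.4 cm
Current RCF = 11.18 × 6.4 × (18.01)² = 11.18 × 6.4 × 324.3601 ≈ 23,208.6 × g
Target RCF = 23,208.6 + 20,700 = 43,908.6 × g
(N/1000)² = 43,908.6 / 71.552 = 613.66
N = 1000 × √613.66 ≈ 24,772.2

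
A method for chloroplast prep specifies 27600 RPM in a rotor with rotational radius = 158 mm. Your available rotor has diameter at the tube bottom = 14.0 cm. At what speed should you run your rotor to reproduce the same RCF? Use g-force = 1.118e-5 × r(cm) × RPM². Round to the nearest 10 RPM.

Original rotor: r = 158 mm = 15.8 cm
RCF_original = 1.118 × 10⁻⁵ × 15.8 × (27600)² = 1.118 × 10⁻⁵ × 15.8 × 761,760,000 ≈ 134,560.3 × g
Your rotor: r = 14.0 / 2 = 7 cm
134,560.3 = 1.118 × 10⁻⁵ × 7 × N²
N² = 134,560.3 / (7.826 × 10⁻⁵) = 1,719,400,716
N ≈ √1,719,400,716 ≈ 41,465.7

≈ 41470 RPM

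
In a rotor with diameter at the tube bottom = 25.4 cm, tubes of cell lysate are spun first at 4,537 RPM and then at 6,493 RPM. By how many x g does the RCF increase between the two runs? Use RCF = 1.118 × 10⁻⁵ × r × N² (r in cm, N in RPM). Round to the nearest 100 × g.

r = 25.4 / 2 = 12.7 cm
RCF₁ = 1.118 × 10⁻⁵ × 12.7 × (4537)² = 1.118 × 10⁻⁵ × 12.7 × 20,584,369 ≈ 2,922.7 × g
RCF₂ = 1.118 × 10⁻⁵ × 12.7 × (6493)² = 1.118 × 10⁻⁵ × 12.7 × 42,159,049 ≈ 5,986 × g
Increase = 5,986 − 2,922.7 = 3,063.3

3100 x g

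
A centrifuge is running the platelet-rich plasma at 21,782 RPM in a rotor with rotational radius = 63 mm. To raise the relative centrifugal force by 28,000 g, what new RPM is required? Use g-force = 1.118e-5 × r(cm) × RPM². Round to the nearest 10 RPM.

r = 63 mm = 6.3 cm
Current RCF = 1.118 × 10⁻⁵ × 6.3 × (21782)² = 1.118 × 10⁻⁵ × 6.3 × 474,455,524 ≈ 33,417.8 × g
Target RCF = 33,417.8 + 28,000 = 61,417.8 × g
N² = 61,417.8 / (7.0434 × 10⁻⁵) = 871,990,800
N ≈ √871,990,800 ≈ 29,529.5

N₂ ≈ 29530 RPM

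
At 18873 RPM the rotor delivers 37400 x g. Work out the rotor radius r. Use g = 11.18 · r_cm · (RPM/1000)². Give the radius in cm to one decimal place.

RCF = 11.18 × r × (N/1000)²
37400 = 11.18 × r × (18.873)²
r = 37400 / (11.18 × 356.190129) = 37400 / 3982.206 ≈ 9.392 cm

9.4 cm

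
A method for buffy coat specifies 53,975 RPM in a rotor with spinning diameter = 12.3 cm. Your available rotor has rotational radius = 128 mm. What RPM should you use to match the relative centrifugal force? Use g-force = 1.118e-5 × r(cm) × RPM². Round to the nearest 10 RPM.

≈ 37410 RPM

Original rotor: r = 12.3 / 2 = 6.15 cm
RCF = 1.118 × 10⁻⁵ × r × N²
RCF_original = 1.118 × 10⁻⁵ × 6.15 × (53975)² = 1.118 × 10⁻⁵ × 6.15 × 2,913,300,625 ≈ 200,309.8 × g
Your rotor: r = 128 mm = 12.8 cm
200,309.8 = 1.118 × 10⁻⁵ × 12.8 × N²
N² = 200,309.8 / (14.3104 × 10⁻⁵) = 1,399,749,832
N ≈ √1,399,749,832 ≈ 37,413.2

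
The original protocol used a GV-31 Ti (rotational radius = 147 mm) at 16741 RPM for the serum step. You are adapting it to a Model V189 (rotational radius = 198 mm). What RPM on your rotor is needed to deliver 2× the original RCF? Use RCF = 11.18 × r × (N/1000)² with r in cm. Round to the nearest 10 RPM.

Original rotor: r = 147 mm = 14.7 cm
RCF_original = 11.18 × 14.7 × (16.741)² = 11.18 × 14.7 × 280.261081 ≈ 46,059.8 × g
Target RCF = 2 × 46,059.8 ≈ 92,119.6 × g
Your rotor: r = 198 mm = 19.8 cm
92,119.6 = 11.18 × 19.8 × (N/1000)²
(N/1000)² = 92,119.6 / 221.364 = 416.1454
N = 1000 × √416.1454 ≈ 20,399.6

≈ 20400 RPM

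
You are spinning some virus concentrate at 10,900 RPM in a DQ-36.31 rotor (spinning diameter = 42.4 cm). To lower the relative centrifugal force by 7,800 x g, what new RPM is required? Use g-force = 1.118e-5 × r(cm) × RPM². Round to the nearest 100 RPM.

≈ 9300 RPM

r = 42.4 / 2 = 21.2 cm
Current RCF = 1.118 × 10⁻⁵ × 21.2 × (10900)² = 1.118 × 10⁻⁵ × 21.2 × 118,810,000 ≈ 28,159.9 × g
Target RCF = 28,159.9 − 7,800 = 20,359.9 × g
N² = 20,359.9 / (23.7016 × 10⁻⁵) = 85,900,952
N ≈ √85,900,952 ≈ 9,268.3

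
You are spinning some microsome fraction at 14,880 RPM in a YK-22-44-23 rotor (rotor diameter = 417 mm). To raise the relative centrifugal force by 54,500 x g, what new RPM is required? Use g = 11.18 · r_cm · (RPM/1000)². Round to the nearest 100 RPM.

≈ 21300 RPM

r = 417 mm / 2 = 208.5 mm = 20.85 cm
Current RCF = 11.18 × 20.85 × (14.88)² = 11.18 × 20.85 × 221.4144 ≈ 51,612.4 × g
Target RCF = 51,612.4 + 54,500 = 106,112.4 × g
(N/1000)² = 106,112.4 / 233.103 = 455.2168
N = 1000 × √455.2168 ≈ 21,335.8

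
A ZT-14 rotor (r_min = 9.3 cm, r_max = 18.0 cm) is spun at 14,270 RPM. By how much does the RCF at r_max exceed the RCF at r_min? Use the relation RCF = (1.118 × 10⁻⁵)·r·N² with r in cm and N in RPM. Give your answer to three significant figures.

19800 × g

ΔRCF = 1.118 × 10⁻⁵ × (r_max − r_min) × N² = 1.118 × 10⁻⁵ × 8.7 × 203,632,900 ≈ 19,806.6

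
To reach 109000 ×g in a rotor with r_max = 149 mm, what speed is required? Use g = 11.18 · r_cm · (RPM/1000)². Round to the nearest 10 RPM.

r = 149 mm = 14.9 cm
109,000 = 11.18 × 14.9 × (N/1000)²
(N/1000)² = 109,000 / 166.582 = 654.3324
N = 1000 × √654.3324 ≈ 25,579.9

N ≈ 25580 RPM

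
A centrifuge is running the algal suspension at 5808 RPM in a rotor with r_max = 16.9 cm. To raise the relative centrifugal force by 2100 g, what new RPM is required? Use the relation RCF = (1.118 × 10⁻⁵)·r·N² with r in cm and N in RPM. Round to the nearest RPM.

Current RCF = 1.118 × 10⁻⁵ × 16.9 × (5808)² = 1.118 × 10⁻⁵ × 16.9 × 33,732,864 ≈ 6,373.6 × g
Target RCF = 6,373.6 + 2,100 = 8,473.6 × g
N² = 8,473.6 / (18.8942 × 10⁻⁵) = 44,847,625
N ≈ √44,847,625 ≈ 6,696.8

N₂ ≈ 6697 RPM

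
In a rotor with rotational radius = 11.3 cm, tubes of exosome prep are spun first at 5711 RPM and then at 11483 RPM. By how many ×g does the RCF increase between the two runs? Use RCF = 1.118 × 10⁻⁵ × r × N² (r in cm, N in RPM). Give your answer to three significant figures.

12500 ×g

RCF₁ = 1.118 × 10⁻⁵ × 11.3 × (5711)² = 1.118 × 10⁻⁵ × 11.3 × 32,615,521 ≈ 4,120.4 × g
RCF₂ = 1.118 × 10⁻⁵ × 11.3 × (11483)² = 1.118 × 10⁻⁵ × 11.3 × 131,859,289 ≈ 16,658.3 × g
Increase = 16,658.3 − 4,120.4 = 12,537.9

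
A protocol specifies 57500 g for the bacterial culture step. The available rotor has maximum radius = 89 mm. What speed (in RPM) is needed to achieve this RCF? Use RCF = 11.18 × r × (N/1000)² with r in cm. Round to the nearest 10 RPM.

24040 RPM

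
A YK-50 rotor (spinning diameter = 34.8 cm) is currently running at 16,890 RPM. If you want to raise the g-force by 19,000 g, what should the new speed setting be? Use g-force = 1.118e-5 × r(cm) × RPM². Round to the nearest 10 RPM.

r = 34.8 / 2 = 17.4 cm
Current RCF = 1.118 × 10⁻⁵ × 17.4 × (16890)² = 1.118 × 10⁻⁵ × 17.4 × 285,272,100 ≈ 55,494.6 × g
Target RCF = 55,494.6 + 19,000 = 74,494.6 × g
N² = 74,494.6 / (19.4532 × 10⁻⁵) = 382,942,652
N ≈ √382,942,652 ≈ 19,568.9

≈ 19570 RPM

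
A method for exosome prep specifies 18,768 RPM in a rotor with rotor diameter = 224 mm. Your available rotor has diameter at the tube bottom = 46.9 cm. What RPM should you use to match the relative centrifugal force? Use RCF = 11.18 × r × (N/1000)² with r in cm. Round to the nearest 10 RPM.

12970 RPM

Original rotor: r = 224 mm / 2 = 112 mm = 11.2 cm
RCF = 11.18 × r × (N/1000)²
RCF_original = 11.18 × 11.2 × (18.768)² = 11.18 × 11.2 × 352.237824 ≈ 44,105.8 × g
Your rotor: r = 46.9 / 2 = 23.45 cm
44,105.8 = 11.18 × 23.45 × (N/1000)²
(N/1000)² = 44,105.8 / 262.171 = 168.2329
N = 1000 × √168.2329 ≈ 12,970.5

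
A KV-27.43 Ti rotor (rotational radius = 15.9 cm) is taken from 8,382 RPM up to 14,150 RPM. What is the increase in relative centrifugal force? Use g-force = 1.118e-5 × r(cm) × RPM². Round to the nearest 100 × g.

≈ 23100 x g

RCF₁ = 1.118 × 10⁻⁵ × 15.9 × (8382)² = 1.118 × 10⁻⁵ × 15.9 × 70,257,924 ≈ 12,489.2 × g
RCF₂ = 1.118 × 10⁻⁵ × 15.9 × (14150)² = 1.118 × 10⁻⁵ × 15.9 × 200,222,500 ≈ 35,592 × g
Increase = 35,592 − 12,489.2 = 23,102.8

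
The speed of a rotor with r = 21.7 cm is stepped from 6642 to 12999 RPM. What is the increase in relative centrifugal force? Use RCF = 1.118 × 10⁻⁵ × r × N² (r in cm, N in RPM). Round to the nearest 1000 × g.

30000 ×g

RCF₁ = 1.118 × 10⁻⁵ × 21.7 × (6642)² = 1.118 × 10⁻⁵ × 21.7 × 44,116,164 ≈ 10,702.8 × g
RCF₂ = 1.118 × 10⁻⁵ × 21.7 × (12999)² = 1.118 × 10⁻⁵ × 21.7 × 168,974,001 ≈ 40,994.1 × g
Increase = 40,994.1 − 10,702.8 = 30,291.3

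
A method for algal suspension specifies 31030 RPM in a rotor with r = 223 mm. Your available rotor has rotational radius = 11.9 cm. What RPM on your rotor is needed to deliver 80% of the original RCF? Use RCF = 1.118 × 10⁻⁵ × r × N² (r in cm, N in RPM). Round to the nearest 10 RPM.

Original rotor: r = 223 mm = 22.3 cm
RCF = 1.118 × 10⁻⁵ × r × N²
RCF_original = 1.118 × 10⁻⁵ × 22.3 × (31030)² = 1.118 × 10⁻⁵ × 22.3 × 962,860,900 ≈ 240,054.7 × g
Target RCF = 0.8 × 240,054.7 ≈ 192,043.8 × g
192,043.8 = 1.118 × 10⁻⁵ × 11.9 × N²
N² = 192,043.8 / (13.3042 × 10⁻⁵) = 1,443,482,509
N ≈ √1,443,482,509 ≈ 37,993.2

37990 RPM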